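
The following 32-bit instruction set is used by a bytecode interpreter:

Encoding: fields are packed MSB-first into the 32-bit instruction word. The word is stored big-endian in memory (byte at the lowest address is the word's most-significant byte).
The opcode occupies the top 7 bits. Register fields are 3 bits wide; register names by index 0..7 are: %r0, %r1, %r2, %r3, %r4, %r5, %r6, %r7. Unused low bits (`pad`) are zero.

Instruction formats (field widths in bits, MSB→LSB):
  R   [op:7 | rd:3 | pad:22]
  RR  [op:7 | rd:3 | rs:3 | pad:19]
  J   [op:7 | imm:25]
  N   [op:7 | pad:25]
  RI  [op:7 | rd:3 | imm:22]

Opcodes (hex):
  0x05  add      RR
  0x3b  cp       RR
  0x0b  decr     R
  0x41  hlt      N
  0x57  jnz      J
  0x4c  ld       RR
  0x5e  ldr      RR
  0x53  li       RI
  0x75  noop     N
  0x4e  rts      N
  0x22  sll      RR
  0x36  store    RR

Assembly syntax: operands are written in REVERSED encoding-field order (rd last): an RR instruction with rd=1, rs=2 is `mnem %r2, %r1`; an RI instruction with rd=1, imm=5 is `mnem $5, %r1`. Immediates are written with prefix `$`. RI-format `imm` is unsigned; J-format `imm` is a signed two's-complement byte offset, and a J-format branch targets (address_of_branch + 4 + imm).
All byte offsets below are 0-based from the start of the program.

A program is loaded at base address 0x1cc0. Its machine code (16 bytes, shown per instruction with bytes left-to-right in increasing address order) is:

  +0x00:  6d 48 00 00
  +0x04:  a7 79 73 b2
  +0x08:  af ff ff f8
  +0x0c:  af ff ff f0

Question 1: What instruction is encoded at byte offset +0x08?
+0x08: af ff ff f8 ⇒ word 0xaffffff8 (big)
  top 7b → 0x57 → jnz [J]
  imm@[24:0]=0x1fffff8 (s25→-8) ⇒ $-8

jnz $-8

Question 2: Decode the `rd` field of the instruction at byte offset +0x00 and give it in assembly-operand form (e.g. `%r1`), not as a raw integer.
%r5

@+00  big-endian(6d 48 00 00) = 0x6d480000
  opcode bits[31:25]=0x36: store/RR
  rd@[24:22]=0x5 ⇒ %r5
  rs@[21:19]=0x1 ⇒ %r1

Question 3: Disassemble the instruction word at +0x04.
li $3765170, %r5

@+04  big-endian(a7 79 73 b2) = 0xa77973b2
  top 7b → 0x53 → li [RI]
  [24:22] rd=5 = %r5
  [21:0] imm=3765170 = $3765170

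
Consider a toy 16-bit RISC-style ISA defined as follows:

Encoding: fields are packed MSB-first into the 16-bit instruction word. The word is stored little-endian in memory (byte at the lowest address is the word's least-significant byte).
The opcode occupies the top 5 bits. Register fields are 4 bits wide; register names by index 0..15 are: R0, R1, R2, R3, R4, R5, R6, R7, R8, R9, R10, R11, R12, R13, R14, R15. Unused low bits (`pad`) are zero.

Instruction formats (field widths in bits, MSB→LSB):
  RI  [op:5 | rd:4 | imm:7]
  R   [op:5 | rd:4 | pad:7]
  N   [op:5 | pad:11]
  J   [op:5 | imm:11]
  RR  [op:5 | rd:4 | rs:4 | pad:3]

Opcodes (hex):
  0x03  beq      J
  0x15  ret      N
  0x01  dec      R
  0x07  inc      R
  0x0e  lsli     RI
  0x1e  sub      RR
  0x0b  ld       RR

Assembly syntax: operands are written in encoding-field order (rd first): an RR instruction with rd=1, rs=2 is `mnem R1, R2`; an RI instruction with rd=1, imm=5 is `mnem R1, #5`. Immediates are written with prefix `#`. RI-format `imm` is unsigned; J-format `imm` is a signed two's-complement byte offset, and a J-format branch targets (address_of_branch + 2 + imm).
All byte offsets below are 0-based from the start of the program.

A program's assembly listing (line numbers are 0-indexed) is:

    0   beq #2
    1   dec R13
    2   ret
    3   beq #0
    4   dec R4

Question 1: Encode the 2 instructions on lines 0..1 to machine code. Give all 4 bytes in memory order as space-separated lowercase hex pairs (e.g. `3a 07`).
L0: beq op=0x3:5|imm=2:11 ⇒ 0x1802 ⇒ little 02 18
L1: dec op=0x1:5|rd=13:4|pad=0:7 ⇒ 0x0e80 ⇒ little 80 0e

02 18 80 0e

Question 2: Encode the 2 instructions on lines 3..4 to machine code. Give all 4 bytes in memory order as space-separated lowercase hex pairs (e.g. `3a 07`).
00 18 00 0a

line 3 (beq): pack op=0x3:5|imm=0:11 = 0x1800; little→ 00 18
line 4 (dec): pack op=0x1:5|rd=4:4|pad=0:7 = 0x0a00; little→ 00 0a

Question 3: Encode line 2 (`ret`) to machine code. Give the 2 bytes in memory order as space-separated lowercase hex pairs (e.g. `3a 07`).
00 a8

L2: ret op=0x15:5|pad=0:11 ⇒ 0xa800 ⇒ little 00 a8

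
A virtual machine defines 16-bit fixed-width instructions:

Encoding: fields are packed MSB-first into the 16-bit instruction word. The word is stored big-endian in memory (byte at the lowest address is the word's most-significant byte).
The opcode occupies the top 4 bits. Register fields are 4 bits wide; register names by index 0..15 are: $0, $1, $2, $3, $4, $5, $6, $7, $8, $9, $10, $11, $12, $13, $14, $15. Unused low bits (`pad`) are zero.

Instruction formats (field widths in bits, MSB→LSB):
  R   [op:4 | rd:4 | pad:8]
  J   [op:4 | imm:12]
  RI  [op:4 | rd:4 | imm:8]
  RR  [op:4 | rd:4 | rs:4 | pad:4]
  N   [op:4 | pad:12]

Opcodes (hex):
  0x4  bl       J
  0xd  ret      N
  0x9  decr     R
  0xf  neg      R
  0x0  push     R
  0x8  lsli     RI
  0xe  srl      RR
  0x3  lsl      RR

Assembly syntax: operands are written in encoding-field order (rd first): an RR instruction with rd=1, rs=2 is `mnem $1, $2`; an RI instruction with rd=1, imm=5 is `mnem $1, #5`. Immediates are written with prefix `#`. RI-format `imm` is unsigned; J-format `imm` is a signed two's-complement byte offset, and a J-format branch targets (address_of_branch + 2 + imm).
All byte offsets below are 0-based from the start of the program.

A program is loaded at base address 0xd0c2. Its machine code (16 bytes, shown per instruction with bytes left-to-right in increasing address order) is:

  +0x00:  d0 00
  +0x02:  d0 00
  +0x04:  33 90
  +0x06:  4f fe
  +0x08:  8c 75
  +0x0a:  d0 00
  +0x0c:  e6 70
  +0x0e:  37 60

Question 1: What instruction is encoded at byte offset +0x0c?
srl $6, $7

[0c] e6 70 → 0xe670
  top 4b → 0xe → srl [RR]
  rd@[11:8]=0x6 ⇒ $6
  rs@[7:4]=0x7 ⇒ $7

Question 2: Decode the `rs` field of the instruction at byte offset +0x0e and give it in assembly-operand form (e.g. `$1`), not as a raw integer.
off 0x0e: read 37 60 as big → 0x3760
  op=0x3760>>12=0x3 ⇒ lsl (RR)
  [11:8] rd=7 = $7
  [7:4] rs=6 = $6

$6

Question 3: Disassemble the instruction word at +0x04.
[04] 33 90 → 0x3390
  opcode bits[15:12]=0x3: lsl/RR
  rd@[11:8]=0x3 ⇒ $3
  rs@[7:4]=0x9 ⇒ $9

lsl $3, $9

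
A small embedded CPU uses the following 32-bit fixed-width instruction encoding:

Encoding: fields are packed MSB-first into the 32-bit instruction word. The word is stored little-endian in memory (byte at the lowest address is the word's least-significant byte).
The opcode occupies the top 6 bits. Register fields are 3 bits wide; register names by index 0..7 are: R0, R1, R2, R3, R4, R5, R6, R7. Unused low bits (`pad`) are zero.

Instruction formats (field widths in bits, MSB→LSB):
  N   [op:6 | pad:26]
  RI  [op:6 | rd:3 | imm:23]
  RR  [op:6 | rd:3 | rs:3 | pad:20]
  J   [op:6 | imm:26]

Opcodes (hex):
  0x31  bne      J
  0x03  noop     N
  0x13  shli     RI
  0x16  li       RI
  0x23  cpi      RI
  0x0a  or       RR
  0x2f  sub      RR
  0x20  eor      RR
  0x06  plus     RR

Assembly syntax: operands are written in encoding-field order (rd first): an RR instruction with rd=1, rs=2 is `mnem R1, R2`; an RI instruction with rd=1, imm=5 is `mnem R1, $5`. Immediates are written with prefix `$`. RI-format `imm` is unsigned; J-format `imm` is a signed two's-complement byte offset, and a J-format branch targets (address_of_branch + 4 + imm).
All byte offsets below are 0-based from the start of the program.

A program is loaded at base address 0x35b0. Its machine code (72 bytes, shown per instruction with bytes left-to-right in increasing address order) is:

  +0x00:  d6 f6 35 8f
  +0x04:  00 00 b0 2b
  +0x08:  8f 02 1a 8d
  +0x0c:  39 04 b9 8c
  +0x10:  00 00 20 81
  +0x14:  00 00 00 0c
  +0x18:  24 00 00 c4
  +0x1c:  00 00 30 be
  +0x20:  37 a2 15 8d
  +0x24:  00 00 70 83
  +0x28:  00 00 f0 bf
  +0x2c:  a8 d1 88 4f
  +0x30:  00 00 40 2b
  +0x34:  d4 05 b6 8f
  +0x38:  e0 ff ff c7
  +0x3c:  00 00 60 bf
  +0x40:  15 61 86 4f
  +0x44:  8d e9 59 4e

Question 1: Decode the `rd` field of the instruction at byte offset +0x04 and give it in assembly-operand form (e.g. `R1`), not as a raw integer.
off 0x04: read 00 00 b0 2b as little → 0x2bb00000
  top 6b → 0xa → or [RR]
  rd: (w>>23)&0x7=0x7 → R7
  rs: (w>>20)&0x7=0x3 → R3

R7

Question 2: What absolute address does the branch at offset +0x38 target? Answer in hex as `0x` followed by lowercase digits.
0x35cc

[38] e0 ff ff c7 → 0xc7ffffe0
  top 6b → 0x31 → bne [J]
  imm: (w>>0)&0x3ffffff=0x3ffffe0 (s26→-32) → $-32
  target = base 0x35b0 + off 0x38 + 4 + imm -32 = 0x35cc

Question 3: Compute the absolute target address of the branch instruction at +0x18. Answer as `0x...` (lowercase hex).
off 0x18: read 24 00 00 c4 as little → 0xc4000024
  opcode bits[31:26]=0x31: bne/J
  [25:0] imm=36 = $36
  target = base 0x35b0 + off 0x18 + 4 + imm 36 = 0x35f0

0x35f0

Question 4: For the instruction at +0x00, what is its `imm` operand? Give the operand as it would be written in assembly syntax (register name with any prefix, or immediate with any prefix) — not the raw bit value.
$3536598

[00] d6 f6 35 8f → 0x8f35f6d6
  opcode bits[31:26]=0x23: cpi/RI
  rd: (w>>23)&0x7=0x6 → R6
  imm: (w>>0)&0x7fffff=0x35f6d6 → $3536598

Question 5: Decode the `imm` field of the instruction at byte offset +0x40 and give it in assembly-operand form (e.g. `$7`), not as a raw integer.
@+40  little-endian(15 61 86 4f) = 0x4f866115
  top 6b → 0x13 → shli [RI]
  rd@[25:23]=0x7 ⇒ R7
  imm@[22:0]=0x66115 ⇒ $418069

$418069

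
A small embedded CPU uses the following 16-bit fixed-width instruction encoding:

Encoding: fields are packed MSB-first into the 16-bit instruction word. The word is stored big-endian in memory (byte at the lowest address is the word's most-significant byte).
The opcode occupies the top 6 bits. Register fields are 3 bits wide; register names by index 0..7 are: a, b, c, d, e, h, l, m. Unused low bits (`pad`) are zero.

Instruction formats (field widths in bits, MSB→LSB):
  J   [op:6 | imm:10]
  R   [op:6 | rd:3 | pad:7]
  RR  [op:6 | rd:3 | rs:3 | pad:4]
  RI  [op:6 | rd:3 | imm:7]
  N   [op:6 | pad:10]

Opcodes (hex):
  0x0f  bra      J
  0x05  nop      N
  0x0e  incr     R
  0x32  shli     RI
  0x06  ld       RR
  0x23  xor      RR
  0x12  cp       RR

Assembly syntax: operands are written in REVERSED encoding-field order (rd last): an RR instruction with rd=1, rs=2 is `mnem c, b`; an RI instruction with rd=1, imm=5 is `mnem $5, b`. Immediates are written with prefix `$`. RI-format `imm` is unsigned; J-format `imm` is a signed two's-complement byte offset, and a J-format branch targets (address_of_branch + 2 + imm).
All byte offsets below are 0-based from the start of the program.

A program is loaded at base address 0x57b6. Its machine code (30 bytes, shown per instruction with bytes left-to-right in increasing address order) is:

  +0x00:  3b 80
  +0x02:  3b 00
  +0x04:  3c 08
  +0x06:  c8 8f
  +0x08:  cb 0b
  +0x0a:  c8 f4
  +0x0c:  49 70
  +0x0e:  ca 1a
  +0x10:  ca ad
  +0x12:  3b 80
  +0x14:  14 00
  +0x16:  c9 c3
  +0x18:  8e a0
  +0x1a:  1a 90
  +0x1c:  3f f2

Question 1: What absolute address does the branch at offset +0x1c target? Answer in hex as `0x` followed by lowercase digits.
0x57c6

off 0x1c: read 3f f2 as big → 0x3ff2
  opcode bits[15:10]=0xf: bra/J
  imm@[9:0]=0x3f2 (s10→-14) ⇒ $-14
  target = base 0x57b6 + off 0x1c + 2 + imm -14 = 0x57c6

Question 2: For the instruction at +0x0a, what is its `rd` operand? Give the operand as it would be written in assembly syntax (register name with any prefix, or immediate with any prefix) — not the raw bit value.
b

[0a] c8 f4 → 0xc8f4
  op=0xc8f4>>10=0x32 ⇒ shli (RI)
  [9:7] rd=1 = b
  [6:0] imm=116 = $116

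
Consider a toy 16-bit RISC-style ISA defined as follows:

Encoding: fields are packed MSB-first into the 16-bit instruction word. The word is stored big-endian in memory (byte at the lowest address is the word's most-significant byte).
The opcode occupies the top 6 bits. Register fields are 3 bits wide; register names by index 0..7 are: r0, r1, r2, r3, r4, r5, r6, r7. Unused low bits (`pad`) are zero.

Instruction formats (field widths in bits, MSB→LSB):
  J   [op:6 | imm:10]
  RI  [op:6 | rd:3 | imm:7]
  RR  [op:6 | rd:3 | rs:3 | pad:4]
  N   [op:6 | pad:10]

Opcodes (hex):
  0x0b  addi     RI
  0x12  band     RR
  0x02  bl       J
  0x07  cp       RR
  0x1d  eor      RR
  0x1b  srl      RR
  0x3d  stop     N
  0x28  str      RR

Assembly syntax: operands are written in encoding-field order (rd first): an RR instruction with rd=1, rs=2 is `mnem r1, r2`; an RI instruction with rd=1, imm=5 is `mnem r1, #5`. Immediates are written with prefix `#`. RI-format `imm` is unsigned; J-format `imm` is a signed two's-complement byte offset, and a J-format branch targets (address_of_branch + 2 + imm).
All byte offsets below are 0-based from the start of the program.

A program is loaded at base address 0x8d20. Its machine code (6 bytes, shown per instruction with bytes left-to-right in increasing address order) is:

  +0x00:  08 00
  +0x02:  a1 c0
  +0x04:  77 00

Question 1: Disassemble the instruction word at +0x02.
str r3, r4

off 0x02: read a1 c0 as big → 0xa1c0
  top 6b → 0x28 → str [RR]
  [9:7] rd=3 = r3
  [6:4] rs=4 = r4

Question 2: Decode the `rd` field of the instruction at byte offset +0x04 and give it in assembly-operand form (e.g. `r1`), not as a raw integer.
[04] 77 00 → 0x7700
  op=0x7700>>10=0x1d ⇒ eor (RR)
  rd@[9:7]=0x6 ⇒ r6
  rs@[6:4]=0x0 ⇒ r0

r6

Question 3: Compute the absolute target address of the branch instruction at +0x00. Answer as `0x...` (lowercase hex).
0x8d22

@+00  big-endian(08 00) = 0x0800
  op=0x0800>>10=0x2 ⇒ bl (J)
  [9:0] imm=0 = #0
  target = base 0x8d20 + off 0x00 + 2 + imm 0 = 0x8d22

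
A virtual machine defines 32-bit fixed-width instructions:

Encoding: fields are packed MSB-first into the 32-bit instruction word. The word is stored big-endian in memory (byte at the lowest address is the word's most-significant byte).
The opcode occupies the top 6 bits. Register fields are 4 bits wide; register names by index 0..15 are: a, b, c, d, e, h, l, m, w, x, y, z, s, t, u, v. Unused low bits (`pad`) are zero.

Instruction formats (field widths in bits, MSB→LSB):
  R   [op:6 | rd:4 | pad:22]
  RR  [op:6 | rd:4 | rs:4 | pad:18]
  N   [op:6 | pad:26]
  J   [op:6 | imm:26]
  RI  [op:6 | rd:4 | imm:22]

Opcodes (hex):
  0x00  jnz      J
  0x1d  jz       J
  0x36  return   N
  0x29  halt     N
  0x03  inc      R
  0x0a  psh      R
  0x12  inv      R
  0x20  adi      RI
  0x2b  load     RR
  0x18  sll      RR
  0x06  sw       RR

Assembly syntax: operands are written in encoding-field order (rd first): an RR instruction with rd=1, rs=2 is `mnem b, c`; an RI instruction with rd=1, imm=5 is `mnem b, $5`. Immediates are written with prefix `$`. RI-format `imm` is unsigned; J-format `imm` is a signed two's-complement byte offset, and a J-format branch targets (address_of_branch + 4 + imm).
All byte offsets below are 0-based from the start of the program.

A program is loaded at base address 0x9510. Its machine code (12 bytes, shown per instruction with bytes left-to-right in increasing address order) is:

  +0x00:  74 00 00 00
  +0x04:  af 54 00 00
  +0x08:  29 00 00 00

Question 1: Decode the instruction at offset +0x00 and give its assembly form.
off 0x00: read 74 00 00 00 as big → 0x74000000
  top 6b → 0x1d → jz [J]
  [25:0] imm=0 = $0

jz $0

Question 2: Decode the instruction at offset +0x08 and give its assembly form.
psh e

@+08  big-endian(29 00 00 00) = 0x29000000
  opcode bits[31:26]=0xa: psh/R
  [25:22] rd=4 = e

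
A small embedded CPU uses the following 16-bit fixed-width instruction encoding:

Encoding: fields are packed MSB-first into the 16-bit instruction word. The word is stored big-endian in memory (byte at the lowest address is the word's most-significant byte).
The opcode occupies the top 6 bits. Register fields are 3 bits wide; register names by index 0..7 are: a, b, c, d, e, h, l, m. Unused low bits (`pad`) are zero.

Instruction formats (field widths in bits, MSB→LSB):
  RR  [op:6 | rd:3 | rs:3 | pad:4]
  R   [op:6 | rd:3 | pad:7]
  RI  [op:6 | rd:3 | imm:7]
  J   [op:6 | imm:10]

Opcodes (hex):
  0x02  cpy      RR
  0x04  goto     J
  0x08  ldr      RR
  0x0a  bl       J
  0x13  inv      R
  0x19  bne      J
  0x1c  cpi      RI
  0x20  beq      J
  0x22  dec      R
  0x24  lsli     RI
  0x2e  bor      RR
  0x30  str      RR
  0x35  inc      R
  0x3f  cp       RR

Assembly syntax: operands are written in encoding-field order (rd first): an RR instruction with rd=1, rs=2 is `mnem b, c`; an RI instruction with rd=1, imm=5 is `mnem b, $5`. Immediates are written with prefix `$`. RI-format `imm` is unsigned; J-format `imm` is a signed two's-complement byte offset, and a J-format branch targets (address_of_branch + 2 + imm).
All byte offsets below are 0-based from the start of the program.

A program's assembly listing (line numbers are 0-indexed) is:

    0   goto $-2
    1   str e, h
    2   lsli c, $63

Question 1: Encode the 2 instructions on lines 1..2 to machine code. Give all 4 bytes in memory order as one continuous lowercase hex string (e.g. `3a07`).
line 1 (str): pack op=0x30:6|rd=4:3|rs=5:3|pad=0:4 = 0xc250; big→ c2 50
line 2 (lsli): pack op=0x24:6|rd=2:3|imm=63:7 = 0x913f; big→ 91 3f

c250913f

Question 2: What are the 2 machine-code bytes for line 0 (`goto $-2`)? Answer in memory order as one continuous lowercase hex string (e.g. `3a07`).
13fe

0. goto fields op=0x4:6|imm=-2:10 → word 13feh → 13 fe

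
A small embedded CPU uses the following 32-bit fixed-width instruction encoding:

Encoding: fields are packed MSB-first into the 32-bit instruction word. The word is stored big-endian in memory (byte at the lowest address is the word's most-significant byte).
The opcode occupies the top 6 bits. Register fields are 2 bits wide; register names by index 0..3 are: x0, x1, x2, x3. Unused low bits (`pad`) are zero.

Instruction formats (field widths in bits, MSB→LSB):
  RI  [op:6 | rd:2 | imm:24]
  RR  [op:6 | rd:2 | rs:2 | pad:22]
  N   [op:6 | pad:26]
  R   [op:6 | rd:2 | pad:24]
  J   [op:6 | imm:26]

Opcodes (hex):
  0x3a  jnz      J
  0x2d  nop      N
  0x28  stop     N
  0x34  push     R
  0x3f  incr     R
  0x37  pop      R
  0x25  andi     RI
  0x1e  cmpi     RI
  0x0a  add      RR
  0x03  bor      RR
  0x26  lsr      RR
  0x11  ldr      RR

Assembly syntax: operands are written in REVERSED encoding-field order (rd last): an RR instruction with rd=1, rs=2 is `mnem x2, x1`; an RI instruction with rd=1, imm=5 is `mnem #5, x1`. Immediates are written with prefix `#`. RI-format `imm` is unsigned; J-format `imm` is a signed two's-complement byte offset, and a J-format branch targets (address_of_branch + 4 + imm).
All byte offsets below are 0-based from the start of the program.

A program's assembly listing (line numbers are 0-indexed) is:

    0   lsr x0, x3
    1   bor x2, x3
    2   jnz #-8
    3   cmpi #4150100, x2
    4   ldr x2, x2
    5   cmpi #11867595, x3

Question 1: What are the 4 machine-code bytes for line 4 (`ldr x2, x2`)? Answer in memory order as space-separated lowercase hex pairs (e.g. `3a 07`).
46 80 00 00

4. ldr fields op=0x11:6|rd=2:2|rs=2:2|pad=0:22 → word 46800000h → 46 80 00 00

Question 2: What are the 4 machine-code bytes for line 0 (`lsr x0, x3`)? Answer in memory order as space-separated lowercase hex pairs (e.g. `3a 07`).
9b 00 00 00

line 0 (lsr): pack op=0x26:6|rd=3:2|rs=0:2|pad=0:22 = 0x9b000000; big→ 9b 00 00 00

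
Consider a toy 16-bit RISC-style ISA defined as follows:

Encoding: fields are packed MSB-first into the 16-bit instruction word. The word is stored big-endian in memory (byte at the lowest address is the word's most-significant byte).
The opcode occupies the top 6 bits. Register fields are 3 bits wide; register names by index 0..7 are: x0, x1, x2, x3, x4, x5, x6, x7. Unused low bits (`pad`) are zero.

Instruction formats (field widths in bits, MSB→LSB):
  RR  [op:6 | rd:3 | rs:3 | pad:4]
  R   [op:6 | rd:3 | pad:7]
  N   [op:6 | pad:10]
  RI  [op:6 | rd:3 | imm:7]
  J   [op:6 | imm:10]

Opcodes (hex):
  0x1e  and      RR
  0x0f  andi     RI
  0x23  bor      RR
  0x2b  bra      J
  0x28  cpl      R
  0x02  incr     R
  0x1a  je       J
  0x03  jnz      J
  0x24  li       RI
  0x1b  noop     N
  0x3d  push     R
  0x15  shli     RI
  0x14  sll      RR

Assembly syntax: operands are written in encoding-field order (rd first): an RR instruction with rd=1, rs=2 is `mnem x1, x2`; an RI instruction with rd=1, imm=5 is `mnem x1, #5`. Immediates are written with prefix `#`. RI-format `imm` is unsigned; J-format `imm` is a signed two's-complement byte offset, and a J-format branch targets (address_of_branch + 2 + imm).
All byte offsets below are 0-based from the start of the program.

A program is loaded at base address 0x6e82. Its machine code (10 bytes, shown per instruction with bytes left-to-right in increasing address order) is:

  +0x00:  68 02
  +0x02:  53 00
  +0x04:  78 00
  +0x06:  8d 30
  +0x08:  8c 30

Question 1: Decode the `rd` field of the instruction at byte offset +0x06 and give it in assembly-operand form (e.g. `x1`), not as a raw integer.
x2

+0x06: 8d 30 ⇒ word 0x8d30 (big)
  opcode bits[15:10]=0x23: bor/RR
  rd@[9:7]=0x2 ⇒ x2
  rs@[6:4]=0x3 ⇒ x3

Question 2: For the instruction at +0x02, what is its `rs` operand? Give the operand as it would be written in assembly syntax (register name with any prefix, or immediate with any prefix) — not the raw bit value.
x0

@+02  big-endian(53 00) = 0x5300
  top 6b → 0x14 → sll [RR]
  [9:7] rd=6 = x6
  [6:4] rs=0 = x0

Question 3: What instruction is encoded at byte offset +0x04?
and x0, x0

[04] 78 00 → 0x7800
  top 6b → 0x1e → and [RR]
  rd: (w>>7)&0x7=0x0 → x0
  rs: (w>>4)&0x7=0x0 → x0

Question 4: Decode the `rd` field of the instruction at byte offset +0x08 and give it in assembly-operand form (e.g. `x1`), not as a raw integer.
+0x08: 8c 30 ⇒ word 0x8c30 (big)
  op=0x8c30>>10=0x23 ⇒ bor (RR)
  rd: (w>>7)&0x7=0x0 → x0
  rs: (w>>4)&0x7=0x3 → x3

x0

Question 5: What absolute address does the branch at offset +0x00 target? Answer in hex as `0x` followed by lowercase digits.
+0x00: 68 02 ⇒ word 0x6802 (big)
  opcode bits[15:10]=0x1a: je/J
  imm@[9:0]=0x2 ⇒ #2
  target = base 0x6e82 + off 0x00 + 2 + imm 2 = 0x6e86

0x6e86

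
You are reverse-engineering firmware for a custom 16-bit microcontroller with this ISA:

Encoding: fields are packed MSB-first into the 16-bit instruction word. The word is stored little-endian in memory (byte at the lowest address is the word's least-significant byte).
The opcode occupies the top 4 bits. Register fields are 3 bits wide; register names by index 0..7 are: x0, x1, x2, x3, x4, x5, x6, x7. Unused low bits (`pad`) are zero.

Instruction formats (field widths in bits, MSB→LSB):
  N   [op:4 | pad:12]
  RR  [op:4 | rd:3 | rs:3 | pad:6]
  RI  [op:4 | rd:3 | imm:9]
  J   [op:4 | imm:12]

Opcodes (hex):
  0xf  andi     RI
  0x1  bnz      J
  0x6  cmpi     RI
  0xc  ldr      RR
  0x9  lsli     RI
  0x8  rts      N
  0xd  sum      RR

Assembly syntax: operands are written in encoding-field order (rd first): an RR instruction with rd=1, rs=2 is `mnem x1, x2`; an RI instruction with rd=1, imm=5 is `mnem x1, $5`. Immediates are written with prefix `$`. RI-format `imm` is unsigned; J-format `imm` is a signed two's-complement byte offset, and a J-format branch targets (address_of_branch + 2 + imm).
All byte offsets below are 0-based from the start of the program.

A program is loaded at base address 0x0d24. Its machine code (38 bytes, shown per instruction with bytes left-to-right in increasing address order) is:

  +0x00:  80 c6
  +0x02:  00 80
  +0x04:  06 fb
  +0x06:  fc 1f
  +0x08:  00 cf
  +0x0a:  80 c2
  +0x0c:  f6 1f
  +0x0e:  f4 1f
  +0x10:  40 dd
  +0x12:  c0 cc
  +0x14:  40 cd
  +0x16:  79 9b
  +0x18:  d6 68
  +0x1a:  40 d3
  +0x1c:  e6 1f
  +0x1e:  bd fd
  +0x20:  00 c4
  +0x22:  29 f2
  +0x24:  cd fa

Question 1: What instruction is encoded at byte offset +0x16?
lsli x5, $377

@+16  little-endian(79 9b) = 0x9b79
  top 4b → 0x9 → lsli [RI]
  rd@[11:9]=0x5 ⇒ x5
  imm@[8:0]=0x179 ⇒ $377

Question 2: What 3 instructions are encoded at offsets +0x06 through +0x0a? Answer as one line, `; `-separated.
@+06  little-endian(fc 1f) = 0x1ffc
  op=0x1ffc>>12=0x1 ⇒ bnz (J)
  [11:0] imm=4092 (s12→-4) = $-4
@+08  little-endian(00 cf) = 0xcf00
  op=0xcf00>>12=0xc ⇒ ldr (RR)
  [11:9] rd=7 = x7
  [8:6] rs=4 = x4
@+0a  little-endian(80 c2) = 0xc280
  op=0xc280>>12=0xc ⇒ ldr (RR)
  [11:9] rd=1 = x1
  [8:6] rs=2 = x2

bnz $-4; ldr x7, x4; ldr x1, x2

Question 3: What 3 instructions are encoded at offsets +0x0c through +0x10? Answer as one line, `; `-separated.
bnz $-10; bnz $-12; sum x6, x5

+0x0c: f6 1f ⇒ word 0x1ff6 (little)
  top 4b → 0x1 → bnz [J]
  imm: (w>>0)&0xfff=0xff6 (s12→-10) → $-10
+0x0e: f4 1f ⇒ word 0x1ff4 (little)
  top 4b → 0x1 → bnz [J]
  imm: (w>>0)&0xfff=0xff4 (s12→-12) → $-12
+0x10: 40 dd ⇒ word 0xdd40 (little)
  top 4b → 0xd → sum [RR]
  rd: (w>>9)&0x7=0x6 → x6
  rs: (w>>6)&0x7=0x5 → x5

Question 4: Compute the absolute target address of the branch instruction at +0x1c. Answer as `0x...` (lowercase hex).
0x0d28

+0x1c: e6 1f ⇒ word 0x1fe6 (little)
  opcode bits[15:12]=0x1: bnz/J
  [11:0] imm=4070 (s12→-26) = $-26
  target = base 0x0d24 + off 0x1c + 2 + imm -26 = 0x0d28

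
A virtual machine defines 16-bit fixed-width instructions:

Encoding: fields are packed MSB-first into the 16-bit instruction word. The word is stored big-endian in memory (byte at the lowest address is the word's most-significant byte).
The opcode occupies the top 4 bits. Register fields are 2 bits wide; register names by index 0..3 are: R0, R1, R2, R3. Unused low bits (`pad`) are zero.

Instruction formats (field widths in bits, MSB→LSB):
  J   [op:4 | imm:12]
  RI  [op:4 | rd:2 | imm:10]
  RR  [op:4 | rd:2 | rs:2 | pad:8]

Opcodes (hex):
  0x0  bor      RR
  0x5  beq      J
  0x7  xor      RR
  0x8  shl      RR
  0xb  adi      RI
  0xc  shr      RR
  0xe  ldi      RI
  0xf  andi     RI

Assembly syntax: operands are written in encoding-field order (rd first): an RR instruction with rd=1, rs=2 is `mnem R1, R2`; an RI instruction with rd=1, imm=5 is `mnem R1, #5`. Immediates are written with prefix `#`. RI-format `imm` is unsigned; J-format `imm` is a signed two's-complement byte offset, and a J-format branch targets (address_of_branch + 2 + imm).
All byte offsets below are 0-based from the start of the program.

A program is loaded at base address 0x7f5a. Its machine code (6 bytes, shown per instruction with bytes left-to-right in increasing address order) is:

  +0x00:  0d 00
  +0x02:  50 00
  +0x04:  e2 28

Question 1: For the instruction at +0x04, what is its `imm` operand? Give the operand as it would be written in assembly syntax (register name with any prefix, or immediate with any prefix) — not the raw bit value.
off 0x04: read e2 28 as big → 0xe228
  top 4b → 0xe → ldi [RI]
  [11:10] rd=0 = R0
  [9:0] imm=552 = #552

#552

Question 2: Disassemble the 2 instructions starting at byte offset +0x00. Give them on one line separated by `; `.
off 0x00: read 0d 00 as big → 0x0d00
  op=0x0d00>>12=0x0 ⇒ bor (RR)
  [11:10] rd=3 = R3
  [9:8] rs=1 = R1
off 0x02: read 50 00 as big → 0x5000
  op=0x5000>>12=0x5 ⇒ beq (J)
  [11:0] imm=0 = #0

bor R3, R1; beq #0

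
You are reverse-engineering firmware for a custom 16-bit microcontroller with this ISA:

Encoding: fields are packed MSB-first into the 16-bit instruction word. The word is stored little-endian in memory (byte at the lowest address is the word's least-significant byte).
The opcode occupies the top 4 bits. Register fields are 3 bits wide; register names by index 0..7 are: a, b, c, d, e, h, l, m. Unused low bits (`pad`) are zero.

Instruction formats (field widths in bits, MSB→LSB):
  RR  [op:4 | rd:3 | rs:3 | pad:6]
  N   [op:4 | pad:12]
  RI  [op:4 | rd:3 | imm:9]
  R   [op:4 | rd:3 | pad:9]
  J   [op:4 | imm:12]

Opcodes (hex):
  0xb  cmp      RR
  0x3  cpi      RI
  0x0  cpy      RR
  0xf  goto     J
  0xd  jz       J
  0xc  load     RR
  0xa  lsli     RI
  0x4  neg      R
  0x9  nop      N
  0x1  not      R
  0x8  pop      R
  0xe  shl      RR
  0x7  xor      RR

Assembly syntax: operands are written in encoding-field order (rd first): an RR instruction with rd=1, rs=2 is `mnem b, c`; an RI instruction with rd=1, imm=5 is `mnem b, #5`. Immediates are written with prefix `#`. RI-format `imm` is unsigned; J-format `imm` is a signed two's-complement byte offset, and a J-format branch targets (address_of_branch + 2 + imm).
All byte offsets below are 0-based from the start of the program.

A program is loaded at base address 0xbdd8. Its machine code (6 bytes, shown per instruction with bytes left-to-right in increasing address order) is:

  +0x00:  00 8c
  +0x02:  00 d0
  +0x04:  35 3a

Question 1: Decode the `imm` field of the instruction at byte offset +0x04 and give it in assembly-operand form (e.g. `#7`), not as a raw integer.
#53

+0x04: 35 3a ⇒ word 0x3a35 (little)
  opcode bits[15:12]=0x3: cpi/RI
  rd: (w>>9)&0x7=0x5 → h
  imm: (w>>0)&0x1ff=0x35 → #53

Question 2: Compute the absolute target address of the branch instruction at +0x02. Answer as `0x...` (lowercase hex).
0xbddc

[02] 00 d0 → 0xd000
  opcode bits[15:12]=0xd: jz/J
  imm@[11:0]=0x0 ⇒ #0
  target = base 0xbdd8 + off 0x02 + 2 + imm 0 = 0xbddc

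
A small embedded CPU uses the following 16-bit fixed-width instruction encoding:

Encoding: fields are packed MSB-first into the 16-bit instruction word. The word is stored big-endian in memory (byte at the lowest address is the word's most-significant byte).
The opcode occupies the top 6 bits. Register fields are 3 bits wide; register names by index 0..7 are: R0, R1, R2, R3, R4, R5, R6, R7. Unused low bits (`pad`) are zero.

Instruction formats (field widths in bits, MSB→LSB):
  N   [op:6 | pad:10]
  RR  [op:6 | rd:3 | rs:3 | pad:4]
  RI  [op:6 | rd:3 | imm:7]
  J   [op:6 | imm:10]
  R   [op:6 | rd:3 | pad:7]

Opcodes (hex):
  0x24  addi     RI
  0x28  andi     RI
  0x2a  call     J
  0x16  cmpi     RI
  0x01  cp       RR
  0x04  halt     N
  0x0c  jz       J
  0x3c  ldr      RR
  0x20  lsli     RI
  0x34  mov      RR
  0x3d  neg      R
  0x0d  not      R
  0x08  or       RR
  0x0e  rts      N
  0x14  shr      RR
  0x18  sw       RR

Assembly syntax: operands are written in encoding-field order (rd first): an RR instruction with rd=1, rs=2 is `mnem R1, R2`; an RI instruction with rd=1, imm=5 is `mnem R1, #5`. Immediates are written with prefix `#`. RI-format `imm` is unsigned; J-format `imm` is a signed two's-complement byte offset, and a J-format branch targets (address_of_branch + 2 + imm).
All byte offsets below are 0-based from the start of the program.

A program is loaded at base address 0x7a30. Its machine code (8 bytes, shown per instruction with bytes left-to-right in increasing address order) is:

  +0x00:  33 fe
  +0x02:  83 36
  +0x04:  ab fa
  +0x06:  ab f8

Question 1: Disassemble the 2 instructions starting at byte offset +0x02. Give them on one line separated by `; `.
[02] 83 36 → 0x8336
  top 6b → 0x20 → lsli [RI]
  [9:7] rd=6 = R6
  [6:0] imm=54 = #54
[04] ab fa → 0xabfa
  top 6b → 0x2a → call [J]
  [9:0] imm=1018 (s10→-6) = #-6

lsli R6, #54; call #-6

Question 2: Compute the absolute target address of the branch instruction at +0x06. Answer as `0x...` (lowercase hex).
off 0x06: read ab f8 as big → 0xabf8
  op=0xabf8>>10=0x2a ⇒ call (J)
  imm@[9:0]=0x3f8 (s10→-8) ⇒ #-8
  target = base 0x7a30 + off 0x06 + 2 + imm -8 = 0x7a30

0x7a30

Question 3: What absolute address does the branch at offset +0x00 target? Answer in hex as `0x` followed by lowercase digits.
0x7a30

+0x00: 33 fe ⇒ word 0x33fe (big)
  op=0x33fe>>10=0xc ⇒ jz (J)
  [9:0] imm=1022 (s10→-2) = #-2
  target = base 0x7a30 + off 0x00 + 2 + imm -2 = 0x7a30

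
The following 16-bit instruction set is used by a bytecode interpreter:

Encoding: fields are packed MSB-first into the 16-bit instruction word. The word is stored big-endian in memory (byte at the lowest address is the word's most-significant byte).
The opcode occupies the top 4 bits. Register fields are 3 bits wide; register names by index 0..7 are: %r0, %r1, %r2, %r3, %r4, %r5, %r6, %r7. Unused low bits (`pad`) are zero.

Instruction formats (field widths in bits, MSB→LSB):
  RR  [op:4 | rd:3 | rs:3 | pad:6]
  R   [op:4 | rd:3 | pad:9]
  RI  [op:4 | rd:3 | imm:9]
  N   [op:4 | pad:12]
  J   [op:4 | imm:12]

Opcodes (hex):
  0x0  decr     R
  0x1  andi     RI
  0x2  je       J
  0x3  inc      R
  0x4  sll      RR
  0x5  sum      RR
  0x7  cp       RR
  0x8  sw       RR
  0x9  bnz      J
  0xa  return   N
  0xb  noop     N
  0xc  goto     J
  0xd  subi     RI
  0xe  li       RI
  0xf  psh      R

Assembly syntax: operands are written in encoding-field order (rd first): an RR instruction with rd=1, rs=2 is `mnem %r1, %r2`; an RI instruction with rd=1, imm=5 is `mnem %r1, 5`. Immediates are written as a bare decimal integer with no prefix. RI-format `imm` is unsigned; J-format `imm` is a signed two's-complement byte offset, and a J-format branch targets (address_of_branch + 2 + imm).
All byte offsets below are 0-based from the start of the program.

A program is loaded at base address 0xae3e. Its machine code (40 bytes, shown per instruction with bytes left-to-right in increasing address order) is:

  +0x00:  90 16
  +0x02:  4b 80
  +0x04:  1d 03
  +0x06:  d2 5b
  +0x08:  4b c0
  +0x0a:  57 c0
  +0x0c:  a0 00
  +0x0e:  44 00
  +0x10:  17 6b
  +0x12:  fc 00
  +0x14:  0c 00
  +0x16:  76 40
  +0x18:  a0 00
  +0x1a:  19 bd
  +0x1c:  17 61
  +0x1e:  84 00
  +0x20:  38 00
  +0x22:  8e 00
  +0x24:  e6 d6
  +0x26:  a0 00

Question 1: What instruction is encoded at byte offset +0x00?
+0x00: 90 16 ⇒ word 0x9016 (big)
  top 4b → 0x9 → bnz [J]
  imm: (w>>0)&0xfff=0x16 → 22

bnz 22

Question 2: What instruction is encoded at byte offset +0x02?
+0x02: 4b 80 ⇒ word 0x4b80 (big)
  op=0x4b80>>12=0x4 ⇒ sll (RR)
  rd: (w>>9)&0x7=0x5 → %r5
  rs: (w>>6)&0x7=0x6 → %r6

sll %r5, %r6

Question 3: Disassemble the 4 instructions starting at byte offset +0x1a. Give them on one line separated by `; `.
andi %r4, 445; andi %r3, 353; sw %r2, %r0; inc %r4

[1a] 19 bd → 0x19bd
  op=0x19bd>>12=0x1 ⇒ andi (RI)
  rd@[11:9]=0x4 ⇒ %r4
  imm@[8:0]=0x1bd ⇒ 445
[1c] 17 61 → 0x1761
  op=0x1761>>12=0x1 ⇒ andi (RI)
  rd@[11:9]=0x3 ⇒ %r3
  imm@[8:0]=0x161 ⇒ 353
[1e] 84 00 → 0x8400
  op=0x8400>>12=0x8 ⇒ sw (RR)
  rd@[11:9]=0x2 ⇒ %r2
  rs@[8:6]=0x0 ⇒ %r0
[20] 38 00 → 0x3800
  op=0x3800>>12=0x3 ⇒ inc (R)
  rd@[11:9]=0x4 ⇒ %r4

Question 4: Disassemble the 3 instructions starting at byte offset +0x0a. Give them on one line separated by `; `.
off 0x0a: read 57 c0 as big → 0x57c0
  opcode bits[15:12]=0x5: sum/RR
  rd: (w>>9)&0x7=0x3 → %r3
  rs: (w>>6)&0x7=0x7 → %r7
off 0x0c: read a0 00 as big → 0xa000
  opcode bits[15:12]=0xa: return/N
off 0x0e: read 44 00 as big → 0x4400
  opcode bits[15:12]=0x4: sll/RR
  rd: (w>>9)&0x7=0x2 → %r2
  rs: (w>>6)&0x7=0x0 → %r0

sum %r3, %r7; return; sll %r2, %r0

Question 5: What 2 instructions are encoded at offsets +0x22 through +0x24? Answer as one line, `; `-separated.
+0x22: 8e 00 ⇒ word 0x8e00 (big)
  op=0x8e00>>12=0x8 ⇒ sw (RR)
  rd@[11:9]=0x7 ⇒ %r7
  rs@[8:6]=0x0 ⇒ %r0
+0x24: e6 d6 ⇒ word 0xe6d6 (big)
  op=0xe6d6>>12=0xe ⇒ li (RI)
  rd@[11:9]=0x3 ⇒ %r3
  imm@[8:0]=0xd6 ⇒ 214

sw %r7, %r0; li %r3, 214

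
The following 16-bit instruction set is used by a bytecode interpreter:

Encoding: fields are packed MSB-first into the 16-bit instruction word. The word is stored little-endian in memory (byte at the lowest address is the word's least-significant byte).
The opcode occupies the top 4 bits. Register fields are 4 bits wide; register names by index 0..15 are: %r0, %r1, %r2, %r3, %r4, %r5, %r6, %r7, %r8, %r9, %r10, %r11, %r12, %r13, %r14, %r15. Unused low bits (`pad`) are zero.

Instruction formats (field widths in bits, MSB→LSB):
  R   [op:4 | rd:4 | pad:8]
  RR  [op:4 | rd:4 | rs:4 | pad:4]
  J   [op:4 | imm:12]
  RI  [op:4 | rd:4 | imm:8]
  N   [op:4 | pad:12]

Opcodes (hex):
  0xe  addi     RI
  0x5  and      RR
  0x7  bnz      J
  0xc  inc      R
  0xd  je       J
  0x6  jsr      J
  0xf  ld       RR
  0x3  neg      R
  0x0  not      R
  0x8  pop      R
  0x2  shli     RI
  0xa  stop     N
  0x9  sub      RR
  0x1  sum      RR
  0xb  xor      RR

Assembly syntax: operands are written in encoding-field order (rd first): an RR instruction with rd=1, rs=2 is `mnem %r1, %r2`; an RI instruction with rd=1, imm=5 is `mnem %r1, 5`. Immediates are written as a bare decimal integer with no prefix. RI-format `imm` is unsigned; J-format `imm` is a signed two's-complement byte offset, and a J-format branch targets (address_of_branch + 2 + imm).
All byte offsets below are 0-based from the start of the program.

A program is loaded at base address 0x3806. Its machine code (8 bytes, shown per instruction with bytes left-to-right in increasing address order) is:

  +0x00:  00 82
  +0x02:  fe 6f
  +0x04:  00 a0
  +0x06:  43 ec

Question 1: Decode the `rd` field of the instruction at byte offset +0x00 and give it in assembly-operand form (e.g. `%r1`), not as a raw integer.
[00] 00 82 → 0x8200
  top 4b → 0x8 → pop [R]
  rd: (w>>8)&0xf=0x2 → %r2

%r2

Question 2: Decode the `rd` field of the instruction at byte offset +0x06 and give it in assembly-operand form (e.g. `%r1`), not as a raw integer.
[06] 43 ec → 0xec43
  top 4b → 0xe → addi [RI]
  rd: (w>>8)&0xf=0xc → %r12
  imm: (w>>0)&0xff=0x43 → 67

%r12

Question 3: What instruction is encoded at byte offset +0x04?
stop

@+04  little-endian(00 a0) = 0xa000
  op=0xa000>>12=0xa ⇒ stop (N)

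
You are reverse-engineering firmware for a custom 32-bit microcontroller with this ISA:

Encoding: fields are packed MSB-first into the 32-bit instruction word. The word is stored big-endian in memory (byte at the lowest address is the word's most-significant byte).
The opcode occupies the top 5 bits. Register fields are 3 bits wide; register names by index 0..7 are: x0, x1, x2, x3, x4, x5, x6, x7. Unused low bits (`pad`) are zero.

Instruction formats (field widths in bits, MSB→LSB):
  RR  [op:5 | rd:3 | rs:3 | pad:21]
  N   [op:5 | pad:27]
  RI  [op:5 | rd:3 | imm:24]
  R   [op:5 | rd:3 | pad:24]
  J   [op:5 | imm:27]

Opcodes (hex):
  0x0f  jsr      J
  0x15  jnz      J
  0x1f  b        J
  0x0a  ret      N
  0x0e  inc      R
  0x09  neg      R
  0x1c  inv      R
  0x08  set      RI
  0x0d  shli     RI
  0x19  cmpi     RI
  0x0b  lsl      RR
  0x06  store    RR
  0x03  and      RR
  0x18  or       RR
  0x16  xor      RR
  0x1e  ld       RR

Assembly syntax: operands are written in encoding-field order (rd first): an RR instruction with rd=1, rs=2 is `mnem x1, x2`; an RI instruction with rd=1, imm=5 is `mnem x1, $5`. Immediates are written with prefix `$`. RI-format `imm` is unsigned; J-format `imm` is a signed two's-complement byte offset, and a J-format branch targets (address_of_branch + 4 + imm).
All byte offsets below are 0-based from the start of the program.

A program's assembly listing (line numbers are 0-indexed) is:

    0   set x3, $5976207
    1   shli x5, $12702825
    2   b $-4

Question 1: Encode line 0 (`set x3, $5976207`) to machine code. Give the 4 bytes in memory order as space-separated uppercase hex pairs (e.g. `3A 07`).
L0: set op=0x8:5|rd=3:3|imm=5976207:24 ⇒ 0x435b308f ⇒ big 43 5b 30 8f

43 5B 30 8F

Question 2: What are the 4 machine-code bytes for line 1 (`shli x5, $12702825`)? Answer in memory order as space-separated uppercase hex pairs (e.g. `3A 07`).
6D C1 D4 69

1. shli fields op=0xd:5|rd=5:3|imm=12702825:24 → word 6dc1d469h → 6d c1 d4 69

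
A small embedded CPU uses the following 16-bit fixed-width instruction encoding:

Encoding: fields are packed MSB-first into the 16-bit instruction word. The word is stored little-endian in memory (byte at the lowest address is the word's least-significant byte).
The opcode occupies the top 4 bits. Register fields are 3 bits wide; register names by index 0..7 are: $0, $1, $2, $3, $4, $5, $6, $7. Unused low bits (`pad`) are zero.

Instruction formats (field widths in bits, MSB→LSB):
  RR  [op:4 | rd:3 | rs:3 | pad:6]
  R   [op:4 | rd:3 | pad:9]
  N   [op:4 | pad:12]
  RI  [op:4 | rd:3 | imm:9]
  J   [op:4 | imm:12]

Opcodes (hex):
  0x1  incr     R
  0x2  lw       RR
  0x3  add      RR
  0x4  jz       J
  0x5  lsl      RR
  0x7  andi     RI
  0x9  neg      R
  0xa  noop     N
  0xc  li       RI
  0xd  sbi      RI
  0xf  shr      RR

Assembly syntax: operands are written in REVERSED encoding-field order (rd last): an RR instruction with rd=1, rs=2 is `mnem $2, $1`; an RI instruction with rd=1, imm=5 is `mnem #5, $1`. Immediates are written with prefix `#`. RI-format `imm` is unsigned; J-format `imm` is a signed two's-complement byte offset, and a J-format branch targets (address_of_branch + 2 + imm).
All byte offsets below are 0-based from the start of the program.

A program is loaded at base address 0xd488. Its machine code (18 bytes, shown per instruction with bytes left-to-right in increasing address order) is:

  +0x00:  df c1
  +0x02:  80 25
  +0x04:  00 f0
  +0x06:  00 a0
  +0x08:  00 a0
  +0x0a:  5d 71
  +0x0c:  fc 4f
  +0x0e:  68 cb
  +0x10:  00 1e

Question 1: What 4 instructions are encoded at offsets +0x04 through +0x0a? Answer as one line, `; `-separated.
[04] 00 f0 → 0xf000
  opcode bits[15:12]=0xf: shr/RR
  rd@[11:9]=0x0 ⇒ $0
  rs@[8:6]=0x0 ⇒ $0
[06] 00 a0 → 0xa000
  opcode bits[15:12]=0xa: noop/N
[08] 00 a0 → 0xa000
  opcode bits[15:12]=0xa: noop/N
[0a] 5d 71 → 0x715d
  opcode bits[15:12]=0x7: andi/RI
  rd@[11:9]=0x0 ⇒ $0
  imm@[8:0]=0x15d ⇒ #349

shr $0, $0; noop; noop; andi #349, $0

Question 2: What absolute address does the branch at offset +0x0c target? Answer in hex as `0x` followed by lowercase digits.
0xd492

off 0x0c: read fc 4f as little → 0x4ffc
  top 4b → 0x4 → jz [J]
  imm: (w>>0)&0xfff=0xffc (s12→-4) → #-4
  target = base 0xd488 + off 0x0c + 2 + imm -4 = 0xd492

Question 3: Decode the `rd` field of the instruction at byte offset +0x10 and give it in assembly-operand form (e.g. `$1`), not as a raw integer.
$7

+0x10: 00 1e ⇒ word 0x1e00 (little)
  opcode bits[15:12]=0x1: incr/R
  rd@[11:9]=0x7 ⇒ $7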